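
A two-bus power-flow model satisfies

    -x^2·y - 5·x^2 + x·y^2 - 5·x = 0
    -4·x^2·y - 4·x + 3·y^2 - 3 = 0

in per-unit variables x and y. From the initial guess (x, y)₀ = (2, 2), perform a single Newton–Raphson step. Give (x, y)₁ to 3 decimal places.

At (2, 2): F = (-30.000, -31.000).
Jacobian J = [[-2·x·y - 10·x + y^2 - 5, -x^2 + 2·x·y], [-8·x·y - 4, -4·x^2 + 6·y]].
At the point, J = [[-29.000, 4.000], [-36.000, -4.000]] (det J = 260.000).
Solving J·Δ = −F gives Δ = (-0.938, 0.696).
Then the next iterate is (x, y)₁ = (1.062, 2.696).

(1.062, 2.696)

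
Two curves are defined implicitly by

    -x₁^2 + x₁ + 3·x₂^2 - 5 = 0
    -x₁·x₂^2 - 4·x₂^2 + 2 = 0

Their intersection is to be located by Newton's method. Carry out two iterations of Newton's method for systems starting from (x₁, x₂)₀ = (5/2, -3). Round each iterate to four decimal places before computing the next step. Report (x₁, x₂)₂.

At (5/2, -3): F = (18.2500, -56.5000).
Jacobian J = [[-2·x₁ + 1, 6·x₂], [-x₂^2, -2·x₁·x₂ - 8·x₂]].
At the point, J = [[-4.0000, -18.0000], [-9.0000, 39.0000]] (det J = -318.0000).
Solving J·Δ = −F gives Δ = (-0.9599, 1.2272).
Then the next iterate is (x₁, x₂)₁ = (1.5401, -1.7728).
Round to (1.5401, -1.7728) and repeat: F = (3.596652, -15.411536), J = [[-2.0802, -10.6368], [-3.142820, 19.642979]].
Δ = (-1.2556, 0.5837), so (x₁, x₂)₂ = (0.2845, -1.1891).

(0.2845, -1.1891)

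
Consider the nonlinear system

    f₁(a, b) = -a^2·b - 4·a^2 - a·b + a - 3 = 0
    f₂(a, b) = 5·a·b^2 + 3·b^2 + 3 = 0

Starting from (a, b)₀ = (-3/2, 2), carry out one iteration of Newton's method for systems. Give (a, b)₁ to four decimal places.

At (-3/2, 2): F = (-15.0000, -15.0000).
Jacobian J = [[-2·a·b - 8·a - b + 1, -a^2 - a], [5·b^2, 10·a·b + 6·b]].
At the point, J = [[17.0000, -0.7500], [20.0000, -18.0000]] (det J = -291.0000).
Solving J·Δ = −F gives Δ = (0.8892, 0.1546).
Then the next iterate is (a, b)₁ = (-0.6108, 2.1546).

(-0.6108, 2.1546)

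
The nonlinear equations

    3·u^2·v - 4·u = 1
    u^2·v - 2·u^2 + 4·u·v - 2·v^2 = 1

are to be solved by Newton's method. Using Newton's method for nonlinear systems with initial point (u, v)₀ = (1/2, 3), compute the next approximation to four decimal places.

At (1/2, 3): F = (-0.7500, -12.7500).
Jacobian J = [[6·u·v - 4, 3·u^2], [2·u·v - 4·u + 4·v, u^2 + 4·u - 4·v]].
At the point, J = [[5.0000, 0.7500], [13.0000, -9.7500]] (det J = -58.5000).
Solving J·Δ = −F gives Δ = (0.2885, -0.9231).
Then the next iterate is (u, v)₁ = (0.7885, 2.0769).

(0.7885, 2.0769)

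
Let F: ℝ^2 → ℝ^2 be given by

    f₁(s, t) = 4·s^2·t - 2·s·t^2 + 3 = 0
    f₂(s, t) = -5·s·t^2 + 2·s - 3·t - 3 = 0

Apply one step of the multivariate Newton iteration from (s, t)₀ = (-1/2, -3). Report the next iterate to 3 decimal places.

(-0.729, -0.925)

At (-1/2, -3): F = (9.000, 27.500).
Jacobian J = [[8·s·t - 2·t^2, 4·s^2 - 4·s·t], [-5·t^2 + 2, -10·s·t - 3]].
At the point, J = [[-6.000, -5.000], [-43.000, -18.000]] (det J = -107.000).
Solving J·Δ = −F gives Δ = (-0.229, 2.075).
Then the next iterate is (s, t)₁ = (-0.729, -0.925).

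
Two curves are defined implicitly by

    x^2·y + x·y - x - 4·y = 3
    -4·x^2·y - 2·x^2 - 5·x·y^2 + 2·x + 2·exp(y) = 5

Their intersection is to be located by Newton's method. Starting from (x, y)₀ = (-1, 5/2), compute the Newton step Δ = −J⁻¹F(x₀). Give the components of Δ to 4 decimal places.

At (-1, 5/2): F = (-12.0000, 36.614988).
Jacobian J = [[2·x·y + y - 1, x^2 + x - 4], [-8·x·y - 4·x - 5·y^2 + 2, -4·x^2 - 10·x·y + 2·exp(y)]].
At the point, J = [[-3.5000, -4.0000], [-5.2500, 45.364988]] (det J = -179.777458).
Solving J·Δ = −F gives Δ = (-2.2134, -1.0633).

(-2.2134, -1.0633)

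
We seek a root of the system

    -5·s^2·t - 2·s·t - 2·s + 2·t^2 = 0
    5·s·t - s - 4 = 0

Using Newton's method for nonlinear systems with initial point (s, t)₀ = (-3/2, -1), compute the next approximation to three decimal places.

At (-3/2, -1): F = (13.250, 5.000).
Jacobian J = [[-10·s·t - 2·t - 2, -5·s^2 - 2·s + 4·t], [5·t - 1, 5·s]].
At the point, J = [[-15.000, -12.250], [-6.000, -7.500]] (det J = 39.000).
Solving J·Δ = −F gives Δ = (0.978, -0.115).
Then the next iterate is (s, t)₁ = (-0.522, -1.115).

(-0.522, -1.115)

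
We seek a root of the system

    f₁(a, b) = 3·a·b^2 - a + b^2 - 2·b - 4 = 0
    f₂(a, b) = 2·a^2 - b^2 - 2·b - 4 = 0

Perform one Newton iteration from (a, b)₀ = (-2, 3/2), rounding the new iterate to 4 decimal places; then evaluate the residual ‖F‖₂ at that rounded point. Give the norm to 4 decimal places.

5.4556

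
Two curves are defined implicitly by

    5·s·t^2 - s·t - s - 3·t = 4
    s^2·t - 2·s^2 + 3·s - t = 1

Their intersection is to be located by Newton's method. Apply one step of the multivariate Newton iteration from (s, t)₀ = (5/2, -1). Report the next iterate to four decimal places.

At (5/2, -1): F = (11.5000, -11.2500).
Jacobian J = [[5·t^2 - t - 1, 10·s·t - s - 3], [2·s·t - 4·s + 3, s^2 - 1]].
At the point, J = [[5.0000, -30.5000], [-12.0000, 5.2500]] (det J = -339.7500).
Solving J·Δ = −F gives Δ = (-0.8322, 0.2406).
Then the next iterate is (s, t)₁ = (1.6678, -0.7594).

(1.6678, -0.7594)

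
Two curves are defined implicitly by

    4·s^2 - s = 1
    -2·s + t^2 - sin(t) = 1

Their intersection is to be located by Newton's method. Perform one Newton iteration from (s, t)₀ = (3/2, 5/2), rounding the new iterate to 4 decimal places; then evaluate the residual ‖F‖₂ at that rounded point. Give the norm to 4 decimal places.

1.4338

At (3/2, 5/2): F = (6.5000, 1.651528).
Jacobian J = [[8·s - 1, 0], [-2, 2·t - cos(t)]].
At the point, J = [[11.0000, 0.0000], [-2.0000, 5.801144]] (det J = 63.812580).
Solving J·Δ = −F gives Δ = (-0.5909, -0.4884).
Then the next iterate is (s, t)₁ = (0.9091, 2.0116).
Re-evaluating at (0.9091, 2.0116): F = (1.396751, 0.323926), so ‖F‖₂ = 1.4338.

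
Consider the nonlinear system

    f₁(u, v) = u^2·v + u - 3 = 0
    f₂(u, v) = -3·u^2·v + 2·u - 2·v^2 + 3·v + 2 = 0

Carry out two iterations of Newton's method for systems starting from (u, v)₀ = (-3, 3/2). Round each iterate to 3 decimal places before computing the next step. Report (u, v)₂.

(3.741, 4.859)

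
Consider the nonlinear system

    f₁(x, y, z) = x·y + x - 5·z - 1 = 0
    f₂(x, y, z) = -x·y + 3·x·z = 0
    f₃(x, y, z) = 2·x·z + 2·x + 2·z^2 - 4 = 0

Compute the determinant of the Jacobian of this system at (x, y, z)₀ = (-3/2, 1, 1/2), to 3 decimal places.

J = [[y + 1, x, -5], [-y + 3·z, -x, 3·x], [2·z + 2, 0, 2·x + 4·z]].
At the point, J = [[2.000, -1.500, -5.000], [0.500, 1.500, -4.500], [3.000, 0.000, -1.000]].
det J = 39.000.

39.000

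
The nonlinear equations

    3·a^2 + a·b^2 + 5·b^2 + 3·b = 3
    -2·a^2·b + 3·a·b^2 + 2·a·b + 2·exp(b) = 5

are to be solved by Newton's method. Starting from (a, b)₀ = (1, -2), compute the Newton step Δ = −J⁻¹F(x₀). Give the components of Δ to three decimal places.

(0.267, 0.984)

At (1, -2): F = (18.000, 7.27067).
Jacobian J = [[6·a + b^2, 2·a·b + 10·b + 3], [-4·a·b + 3·b^2 + 2·b, -2·a^2 + 6·a·b + 2·a + 2·exp(b)]].
At the point, J = [[10.000, -21.000], [16.000, -11.72933]] (det J = 218.70671).
Solving J·Δ = −F gives Δ = (0.267, 0.984).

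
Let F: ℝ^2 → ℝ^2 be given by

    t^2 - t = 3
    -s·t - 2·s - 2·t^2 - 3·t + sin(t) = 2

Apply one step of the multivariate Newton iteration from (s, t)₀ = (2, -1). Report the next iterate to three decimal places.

(-1.688, -1.333)

At (2, -1): F = (-1.000, -3.84147).
Jacobian J = [[0, 2·t - 1], [-t - 2, -s - 4·t + cos(t) - 3]].
At the point, J = [[0.000, -3.000], [-1.000, -0.45970]] (det J = -3.000).
Solving J·Δ = −F gives Δ = (-3.688, -0.333).
Then the next iterate is (s, t)₁ = (-1.688, -1.333).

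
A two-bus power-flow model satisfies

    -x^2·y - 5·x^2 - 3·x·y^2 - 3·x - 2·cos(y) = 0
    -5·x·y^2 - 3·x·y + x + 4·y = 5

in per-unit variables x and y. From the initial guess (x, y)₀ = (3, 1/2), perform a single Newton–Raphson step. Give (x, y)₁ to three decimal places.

At (3, 1/2): F = (-62.50517, -8.250).
Jacobian J = [[-2·x·y - 10·x - 3·y^2 - 3, -x^2 - 6·x·y + 2·sin(y)], [-5·y^2 - 3·y + 1, -10·x·y - 3·x + 4]].
At the point, J = [[-36.750, -17.04115], [-1.750, -20.000]] (det J = 705.17799).
Solving J·Δ = −F gives Δ = (-1.573, -0.275).
Then the next iterate is (x, y)₁ = (1.427, 0.225).

(1.427, 0.225)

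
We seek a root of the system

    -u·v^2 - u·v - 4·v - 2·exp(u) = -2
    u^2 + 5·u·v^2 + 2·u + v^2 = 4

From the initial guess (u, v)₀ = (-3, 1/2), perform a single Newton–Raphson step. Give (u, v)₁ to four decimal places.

At (-3, 1/2): F = (2.150426, -4.5000).
Jacobian J = [[-v^2 - v - 2·exp(u), -2·u·v - u - 4], [2·u + 5·v^2 + 2, 10·u·v + 2·v]].
At the point, J = [[-0.849574, 2.0000], [-2.7500, -14.0000]] (det J = 17.394038).
Solving J·Δ = −F gives Δ = (1.2134, -0.5598).
Then the next iterate is (u, v)₁ = (-1.7866, -0.0598).

(-1.7866, -0.0598)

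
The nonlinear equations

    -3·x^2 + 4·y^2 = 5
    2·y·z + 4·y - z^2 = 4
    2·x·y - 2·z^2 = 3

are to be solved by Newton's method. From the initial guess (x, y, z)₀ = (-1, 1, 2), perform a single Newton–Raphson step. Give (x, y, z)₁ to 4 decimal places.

(0.0909, 0.6818, 0.7273)

At (-1, 1, 2): F = (-4.0000, 0.0000, -13.0000).
Jacobian J = [[-6·x, 8·y, 0], [0, 2·z + 4, 2·y - 2·z], [2·y, 2·x, -4·z]].
At the point, J = [[6.0000, 8.0000, 0.0000], [0.0000, 8.0000, -2.0000], [2.0000, -2.0000, -8.0000]] (det J = -440.0000).
Solving J·Δ = −F gives Δ = (1.0909, -0.3182, -1.2727).
Then the next iterate is (x, y, z)₁ = (0.0909, 0.6818, 0.7273).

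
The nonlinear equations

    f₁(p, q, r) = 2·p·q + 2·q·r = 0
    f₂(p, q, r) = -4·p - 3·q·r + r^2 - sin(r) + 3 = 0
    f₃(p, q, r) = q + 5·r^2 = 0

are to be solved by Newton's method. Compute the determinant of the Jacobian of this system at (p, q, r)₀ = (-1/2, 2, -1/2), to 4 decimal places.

25.5103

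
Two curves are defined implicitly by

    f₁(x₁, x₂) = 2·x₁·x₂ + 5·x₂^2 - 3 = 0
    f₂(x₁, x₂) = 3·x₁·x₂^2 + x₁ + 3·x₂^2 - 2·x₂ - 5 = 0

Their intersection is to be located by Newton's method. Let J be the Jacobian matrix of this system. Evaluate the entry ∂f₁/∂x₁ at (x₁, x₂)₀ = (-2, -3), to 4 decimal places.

-6.0000

∂f₁/∂x₁ = 2·x₂.
At (-2, -3) this is -6.0000.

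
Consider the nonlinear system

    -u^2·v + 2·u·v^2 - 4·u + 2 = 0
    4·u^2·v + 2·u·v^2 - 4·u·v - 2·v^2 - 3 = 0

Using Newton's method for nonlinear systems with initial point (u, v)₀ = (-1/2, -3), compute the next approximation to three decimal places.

At (-1/2, -3): F = (-4.250, -39.000).
Jacobian J = [[-2·u·v + 2·v^2 - 4, -u^2 + 4·u·v], [8·u·v + 2·v^2 - 4·v, 4·u^2 + 4·u·v - 4·u - 4·v]].
At the point, J = [[11.000, 5.750], [42.000, 21.000]] (det J = -10.500).
Solving J·Δ = −F gives Δ = (12.857, -23.857).
Then the next iterate is (u, v)₁ = (12.357, -26.857).

(12.357, -26.857)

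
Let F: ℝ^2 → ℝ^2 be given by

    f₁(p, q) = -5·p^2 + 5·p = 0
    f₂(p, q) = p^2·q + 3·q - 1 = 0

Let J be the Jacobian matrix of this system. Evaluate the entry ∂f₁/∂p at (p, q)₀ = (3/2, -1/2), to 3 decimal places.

∂f₁/∂p = -10·p + 5.
At (3/2, -1/2) this is -10.000.

-10.000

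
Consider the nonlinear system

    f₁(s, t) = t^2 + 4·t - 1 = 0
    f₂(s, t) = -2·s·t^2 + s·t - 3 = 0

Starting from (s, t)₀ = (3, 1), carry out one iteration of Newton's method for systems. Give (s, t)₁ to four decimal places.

At (3, 1): F = (4.0000, -6.0000).
Jacobian J = [[0, 2·t + 4], [-2·t^2 + t, -4·s·t + s]].
At the point, J = [[0.0000, 6.0000], [-1.0000, -9.0000]] (det J = 6.0000).
Solving J·Δ = −F gives Δ = (0.0000, -0.6667).
Then the next iterate is (s, t)₁ = (3.0000, 0.3333).

(3.0000, 0.3333)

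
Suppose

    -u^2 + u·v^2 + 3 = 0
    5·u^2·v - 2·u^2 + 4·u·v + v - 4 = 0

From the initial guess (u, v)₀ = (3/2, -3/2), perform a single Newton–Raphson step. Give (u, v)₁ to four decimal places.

(0.9900, -0.4983)

At (3/2, -3/2): F = (4.1250, -35.8750).
Jacobian J = [[-2·u + v^2, 2·u·v], [10·u·v - 4·u + 4·v, 5·u^2 + 4·u + 1]].
At the point, J = [[-0.7500, -4.5000], [-34.5000, 18.2500]] (det J = -168.9375).
Solving J·Δ = −F gives Δ = (-0.5100, 1.0017).
Then the next iterate is (u, v)₁ = (0.9900, -0.4983).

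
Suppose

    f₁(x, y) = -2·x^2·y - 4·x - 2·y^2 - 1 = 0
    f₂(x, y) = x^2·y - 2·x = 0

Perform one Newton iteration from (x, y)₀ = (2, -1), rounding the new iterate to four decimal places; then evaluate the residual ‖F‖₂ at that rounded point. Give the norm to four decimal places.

118.3365

At (2, -1): F = (-3.0000, -8.0000).
Jacobian J = [[-4·x·y - 4, -2·x^2 - 4·y], [2·x·y - 2, x^2]].
At the point, J = [[4.0000, -4.0000], [-6.0000, 4.0000]] (det J = -8.0000).
Solving J·Δ = −F gives Δ = (-5.5000, -6.2500).
Then the next iterate is (x, y)₁ = (-3.5000, -7.2500).
Re-evaluating at (-3.5000, -7.2500): F = (85.5000, -81.8125), so ‖F‖₂ = 118.3365.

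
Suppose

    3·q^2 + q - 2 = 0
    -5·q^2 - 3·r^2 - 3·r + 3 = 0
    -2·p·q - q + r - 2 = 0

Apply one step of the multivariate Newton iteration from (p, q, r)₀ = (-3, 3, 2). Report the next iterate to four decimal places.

(-1.9035, 1.5263, 0.9474)

At (-3, 3, 2): F = (28.0000, -60.0000, 15.0000).
Jacobian J = [[0, 6·q + 1, 0], [0, -10·q, -6·r - 3], [-2·q, -2·p - 1, 1]].
At the point, J = [[0.0000, 19.0000, 0.0000], [0.0000, -30.0000, -15.0000], [-6.0000, 5.0000, 1.0000]] (det J = 1710.0000).
Solving J·Δ = −F gives Δ = (1.0965, -1.4737, -1.0526).
Then the next iterate is (p, q, r)₁ = (-1.9035, 1.5263, 0.9474).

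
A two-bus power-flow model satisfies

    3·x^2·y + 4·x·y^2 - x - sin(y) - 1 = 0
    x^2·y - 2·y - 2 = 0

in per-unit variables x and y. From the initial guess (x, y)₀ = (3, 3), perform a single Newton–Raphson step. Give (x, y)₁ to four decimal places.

(2.4852, 1.6094)

At (3, 3): F = (184.858880, 19.0000).
Jacobian J = [[6·x·y + 4·y^2 - 1, 3·x^2 + 8·x·y - cos(y)], [2·x·y, x^2 - 2]].
At the point, J = [[89.0000, 99.989992], [18.0000, 7.0000]] (det J = -1176.819865).
Solving J·Δ = −F gives Δ = (-0.5148, -1.3906).
Then the next iterate is (x, y)₁ = (2.4852, 1.6094).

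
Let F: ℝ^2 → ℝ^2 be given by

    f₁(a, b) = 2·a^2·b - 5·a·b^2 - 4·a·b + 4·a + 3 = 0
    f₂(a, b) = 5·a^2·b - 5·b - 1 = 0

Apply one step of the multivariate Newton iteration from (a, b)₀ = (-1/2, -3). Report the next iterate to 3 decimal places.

(-0.749, -1.262)

At (-1/2, -3): F = (16.000, 10.250).
Jacobian J = [[4·a·b - 5·b^2 - 4·b + 4, 2·a^2 - 10·a·b - 4·a], [10·a·b, 5·a^2 - 5]].
At the point, J = [[-23.000, -12.500], [15.000, -3.750]] (det J = 273.750).
Solving J·Δ = −F gives Δ = (-0.249, 1.738).
Then the next iterate is (a, b)₁ = (-0.749, -1.262).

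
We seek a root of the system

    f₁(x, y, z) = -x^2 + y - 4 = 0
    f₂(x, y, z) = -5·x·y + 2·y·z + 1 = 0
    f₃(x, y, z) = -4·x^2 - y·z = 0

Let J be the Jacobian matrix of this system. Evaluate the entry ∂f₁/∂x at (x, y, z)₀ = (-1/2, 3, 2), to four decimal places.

1.0000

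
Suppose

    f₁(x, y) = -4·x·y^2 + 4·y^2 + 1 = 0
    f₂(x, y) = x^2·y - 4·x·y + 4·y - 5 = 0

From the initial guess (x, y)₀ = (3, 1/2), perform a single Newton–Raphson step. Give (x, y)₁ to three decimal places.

(8.286, -0.286)

At (3, 1/2): F = (-1.000, -4.500).
Jacobian J = [[-4·y^2, -8·x·y + 8·y], [2·x·y - 4·y, x^2 - 4·x + 4]].
At the point, J = [[-1.000, -8.000], [1.000, 1.000]] (det J = 7.000).
Solving J·Δ = −F gives Δ = (5.286, -0.786).
Then the next iterate is (x, y)₁ = (8.286, -0.286).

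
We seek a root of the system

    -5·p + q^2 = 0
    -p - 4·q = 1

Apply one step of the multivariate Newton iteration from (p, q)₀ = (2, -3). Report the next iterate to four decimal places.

(-2.1429, 0.2857)

At (2, -3): F = (-1.0000, 9.0000).
Jacobian J = [[-5, 2·q], [-1, -4]].
At the point, J = [[-5.0000, -6.0000], [-1.0000, -4.0000]] (det J = 14.0000).
Solving J·Δ = −F gives Δ = (-4.1429, 3.2857).
Then the next iterate is (p, q)₁ = (-2.1429, 0.2857).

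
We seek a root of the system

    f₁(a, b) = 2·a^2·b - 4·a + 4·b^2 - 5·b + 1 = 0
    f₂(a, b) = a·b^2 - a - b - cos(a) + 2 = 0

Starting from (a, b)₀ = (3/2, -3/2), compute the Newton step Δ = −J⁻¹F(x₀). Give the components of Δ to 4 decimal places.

(-0.4034, 0.7996)

At (3/2, -3/2): F = (4.7500, 5.304263).
Jacobian J = [[4·a·b - 4, 2·a^2 + 8·b - 5], [b^2 + sin(a) - 1, 2·a·b - 1]].
At the point, J = [[-13.0000, -12.5000], [2.247495, -5.5000]] (det J = 99.593687).
Solving J·Δ = −F gives Δ = (-0.4034, 0.7996).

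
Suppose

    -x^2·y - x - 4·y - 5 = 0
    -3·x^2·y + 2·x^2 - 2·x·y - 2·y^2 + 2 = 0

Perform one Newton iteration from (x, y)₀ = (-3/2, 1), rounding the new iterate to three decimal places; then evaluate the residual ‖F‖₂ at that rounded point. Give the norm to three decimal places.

At (-3/2, 1): F = (-9.750, 0.750).
Jacobian J = [[-2·x·y - 1, -x^2 - 4], [-6·x·y + 4·x - 2·y, -3·x^2 - 2·x - 4·y]].
At the point, J = [[2.000, -6.250], [1.000, -7.750]] (det J = -9.250).
Solving J·Δ = −F gives Δ = (8.676, 1.216).
Then the next iterate is (x, y)₁ = (7.176, 2.216).
Re-evaluating at (7.176, 2.216): F = (-135.15287, -278.97399), so ‖F‖₂ = 309.988.

309.988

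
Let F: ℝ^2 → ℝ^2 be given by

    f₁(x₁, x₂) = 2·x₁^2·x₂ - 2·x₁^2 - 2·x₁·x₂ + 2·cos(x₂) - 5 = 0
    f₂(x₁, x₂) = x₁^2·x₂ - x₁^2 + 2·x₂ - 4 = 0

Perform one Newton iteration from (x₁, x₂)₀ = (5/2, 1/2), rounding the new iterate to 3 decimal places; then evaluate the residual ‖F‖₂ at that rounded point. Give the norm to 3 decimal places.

5.533

At (5/2, 1/2): F = (-11.99483, -6.125).
Jacobian J = [[4·x₁·x₂ - 4·x₁ - 2·x₂, 2·x₁^2 - 2·x₁ - 2·sin(x₂)], [2·x₁·x₂ - 2·x₁, x₁^2 + 2]].
At the point, J = [[-6.000, 6.54115], [-2.500, 8.250]] (det J = -33.14713).
Solving J·Δ = −F gives Δ = (-1.777, 0.204).
Then the next iterate is (x₁, x₂)₁ = (0.723, 0.704).
Re-evaluating at (0.723, 0.704): F = (-4.80292, -2.74673), so ‖F‖₂ = 5.533.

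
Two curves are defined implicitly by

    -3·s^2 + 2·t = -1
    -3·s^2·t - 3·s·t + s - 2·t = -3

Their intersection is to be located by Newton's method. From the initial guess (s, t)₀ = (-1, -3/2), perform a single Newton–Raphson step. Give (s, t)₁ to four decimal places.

(-1.0000, 1.0000)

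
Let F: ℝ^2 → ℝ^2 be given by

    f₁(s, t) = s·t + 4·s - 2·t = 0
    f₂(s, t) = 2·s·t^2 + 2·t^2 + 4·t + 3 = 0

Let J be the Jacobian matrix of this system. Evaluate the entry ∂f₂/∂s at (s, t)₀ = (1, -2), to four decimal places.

8.0000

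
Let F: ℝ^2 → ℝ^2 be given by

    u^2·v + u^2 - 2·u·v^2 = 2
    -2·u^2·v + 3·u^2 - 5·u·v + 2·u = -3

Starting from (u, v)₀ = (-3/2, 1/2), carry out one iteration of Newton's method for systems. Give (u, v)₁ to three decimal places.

At (-3/2, 1/2): F = (2.125, 8.250).
Jacobian J = [[2·u·v + 2·u - 2·v^2, u^2 - 4·u·v], [-4·u·v + 6·u - 5·v + 2, -2·u^2 - 5·u]].
At the point, J = [[-5.000, 5.250], [-6.500, 3.000]] (det J = 19.125).
Solving J·Δ = −F gives Δ = (1.931, 1.435).
Then the next iterate is (u, v)₁ = (0.431, 1.935).

(0.431, 1.935)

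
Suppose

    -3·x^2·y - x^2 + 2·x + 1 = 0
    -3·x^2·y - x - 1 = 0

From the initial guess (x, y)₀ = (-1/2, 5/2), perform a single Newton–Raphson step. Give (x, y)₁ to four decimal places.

At (-1/2, 5/2): F = (-2.1250, -2.3750).
Jacobian J = [[-6·x·y - 2·x + 2, -3·x^2], [-6·x·y - 1, -3·x^2]].
At the point, J = [[10.5000, -0.7500], [6.5000, -0.7500]] (det J = -3.0000).
Solving J·Δ = −F gives Δ = (-0.0625, -3.7083).
Then the next iterate is (x, y)₁ = (-0.5625, -1.2083).

(-0.5625, -1.2083)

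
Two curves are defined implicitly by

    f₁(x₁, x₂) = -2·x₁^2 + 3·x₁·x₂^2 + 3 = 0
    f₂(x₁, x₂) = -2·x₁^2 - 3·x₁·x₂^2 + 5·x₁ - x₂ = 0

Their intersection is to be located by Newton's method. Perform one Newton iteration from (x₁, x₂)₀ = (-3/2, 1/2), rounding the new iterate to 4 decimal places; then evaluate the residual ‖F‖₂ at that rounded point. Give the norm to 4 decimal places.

2.4601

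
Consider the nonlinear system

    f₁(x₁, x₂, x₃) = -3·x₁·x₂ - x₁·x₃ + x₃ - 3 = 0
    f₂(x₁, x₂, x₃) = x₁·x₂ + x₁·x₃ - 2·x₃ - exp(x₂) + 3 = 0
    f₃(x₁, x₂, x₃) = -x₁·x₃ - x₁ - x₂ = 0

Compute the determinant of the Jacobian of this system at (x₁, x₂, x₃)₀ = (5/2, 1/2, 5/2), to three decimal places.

-36.581

J = [[-3·x₂ - x₃, -3·x₁, -x₁ + 1], [x₂ + x₃, x₁ - exp(x₂), x₁ - 2], [-x₃ - 1, -1, -x₁]].
At the point, J = [[-4.000, -7.500, -1.500], [3.000, 0.85128, 0.500], [-3.500, -1.000, -2.500]].
det J = -36.581.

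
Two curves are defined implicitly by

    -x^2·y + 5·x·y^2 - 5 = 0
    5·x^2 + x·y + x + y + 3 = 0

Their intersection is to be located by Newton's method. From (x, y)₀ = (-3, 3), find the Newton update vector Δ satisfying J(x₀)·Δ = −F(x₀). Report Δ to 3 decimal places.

(1.554, -0.698)

At (-3, 3): F = (-167.000, 39.000).
Jacobian J = [[-2·x·y + 5·y^2, -x^2 + 10·x·y], [10·x + y + 1, x + 1]].
At the point, J = [[63.000, -99.000], [-26.000, -2.000]] (det J = -2700.000).
Solving J·Δ = −F gives Δ = (1.554, -0.698).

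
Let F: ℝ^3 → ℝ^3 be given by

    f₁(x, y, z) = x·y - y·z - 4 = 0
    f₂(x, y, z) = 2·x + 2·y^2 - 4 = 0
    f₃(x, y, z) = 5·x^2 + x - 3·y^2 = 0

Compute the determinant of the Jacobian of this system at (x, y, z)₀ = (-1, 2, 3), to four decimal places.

J = [[y, x - z, -y], [2, 4·y, 0], [10·x + 1, -6·y, 0]].
At the point, J = [[2.0000, -4.0000, -2.0000], [2.0000, 8.0000, 0.0000], [-9.0000, -12.0000, 0.0000]].
det J = -96.0000.

-96.0000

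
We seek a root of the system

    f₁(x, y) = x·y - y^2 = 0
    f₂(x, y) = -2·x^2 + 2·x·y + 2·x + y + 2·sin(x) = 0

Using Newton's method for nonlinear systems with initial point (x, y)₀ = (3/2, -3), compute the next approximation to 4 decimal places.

At (3/2, -3): F = (-13.5000, -11.505010).
Jacobian J = [[y, x - 2·y], [-4·x + 2·y + 2·cos(x) + 2, 2·x + 1]].
At the point, J = [[-3.0000, 7.5000], [-9.858526, 4.0000]] (det J = 61.938942).
Solving J·Δ = −F gives Δ = (-0.5213, 1.5915).
Then the next iterate is (x, y)₁ = (0.9787, -1.4085).

(0.9787, -1.4085)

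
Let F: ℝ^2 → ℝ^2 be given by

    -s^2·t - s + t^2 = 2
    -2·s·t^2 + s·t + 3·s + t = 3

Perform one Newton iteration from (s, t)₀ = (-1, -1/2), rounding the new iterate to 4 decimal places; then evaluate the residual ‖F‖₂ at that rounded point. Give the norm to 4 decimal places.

7.1403

At (-1, -1/2): F = (-0.2500, -5.5000).
Jacobian J = [[-2·s·t - 1, -s^2 + 2·t], [-2·t^2 + t + 3, -4·s·t + s + 1]].
At the point, J = [[-2.0000, -2.0000], [2.0000, -2.0000]] (det J = 8.0000).
Solving J·Δ = −F gives Δ = (1.3125, -1.4375).
Then the next iterate is (s, t)₁ = (0.3125, -1.9375).
Re-evaluating at (0.3125, -1.9375): F = (1.630615, -6.951660), so ‖F‖₂ = 7.1403.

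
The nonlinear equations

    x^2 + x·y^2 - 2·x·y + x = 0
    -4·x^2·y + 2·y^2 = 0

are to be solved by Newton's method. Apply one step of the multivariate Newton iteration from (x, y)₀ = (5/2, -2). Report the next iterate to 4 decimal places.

(3.0707, 0.4493)

At (5/2, -2): F = (28.7500, 58.0000).
Jacobian J = [[2·x + y^2 - 2·y + 1, 2·x·y - 2·x], [-8·x·y, -4·x^2 + 4·y]].
At the point, J = [[14.0000, -15.0000], [40.0000, -33.0000]] (det J = 138.0000).
Solving J·Δ = −F gives Δ = (0.5707, 2.4493).
Then the next iterate is (x, y)₁ = (3.0707, 0.4493).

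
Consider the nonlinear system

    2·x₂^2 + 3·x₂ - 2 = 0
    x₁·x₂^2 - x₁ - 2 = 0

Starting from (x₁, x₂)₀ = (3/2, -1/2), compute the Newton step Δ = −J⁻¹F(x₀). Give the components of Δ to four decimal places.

At (3/2, -1/2): F = (-3.0000, -3.1250).
Jacobian J = [[0, 4·x₂ + 3], [x₂^2 - 1, 2·x₁·x₂]].
At the point, J = [[0.0000, 1.0000], [-0.7500, -1.5000]] (det J = 0.7500).
Solving J·Δ = −F gives Δ = (-10.1667, 3.0000).

(-10.1667, 3.0000)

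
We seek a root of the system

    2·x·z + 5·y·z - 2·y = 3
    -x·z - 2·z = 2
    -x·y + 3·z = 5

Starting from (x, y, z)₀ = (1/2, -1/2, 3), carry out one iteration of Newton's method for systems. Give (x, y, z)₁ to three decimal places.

(-2.065, 1.100, 2.277)

At (1/2, -1/2, 3): F = (-6.500, -9.500, 4.250).
Jacobian J = [[2·z, 5·z - 2, 2·x + 5·y], [-z, 0, -x - 2], [-y, -x, 3]].
At the point, J = [[6.000, 13.000, -1.500], [-3.000, 0.000, -2.500], [0.500, -0.500, 3.000]] (det J = 91.000).
Solving J·Δ = −F gives Δ = (-2.565, 1.600, -0.723).
Then the next iterate is (x, y, z)₁ = (-2.065, 1.100, 2.277).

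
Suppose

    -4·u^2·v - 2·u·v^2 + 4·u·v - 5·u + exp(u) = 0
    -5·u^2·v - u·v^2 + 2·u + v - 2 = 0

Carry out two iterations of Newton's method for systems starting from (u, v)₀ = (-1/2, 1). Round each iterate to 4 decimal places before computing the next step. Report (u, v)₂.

(0.2393, 1.7063)

At (-1/2, 1): F = (1.106531, -2.7500).
Jacobian J = [[-8·u·v - 2·v^2 + 4·v + exp(u) - 5, -4·u^2 - 4·u·v + 4·u], [-10·u·v - v^2 + 2, -5·u^2 - 2·u·v + 1]].
At the point, J = [[1.606531, -1.0000], [6.0000, 0.7500]] (det J = 7.204898).
Solving J·Δ = −F gives Δ = (0.2665, 1.5347).
Then the next iterate is (u, v)₁ = (-0.2335, 2.5347).
Round to (-0.2335, 2.5347) and repeat: F = (2.039394, 0.876881), J = [[-2.184031, 1.215321], [1.493820, 1.911094]].
Δ = (0.4728, -0.8284), so (u, v)₂ = (0.2393, 1.7063).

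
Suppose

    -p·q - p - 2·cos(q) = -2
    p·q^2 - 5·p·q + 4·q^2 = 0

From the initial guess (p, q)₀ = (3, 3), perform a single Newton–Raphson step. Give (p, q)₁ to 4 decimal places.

(1.6516, 2.0337)

At (3, 3): F = (-8.020015, 18.0000).
Jacobian J = [[-q - 1, -p + 2·sin(q)], [q^2 - 5·q, 2·p·q - 5·p + 8·q]].
At the point, J = [[-4.0000, -2.717760], [-6.0000, 27.0000]] (det J = -124.306560).
Solving J·Δ = −F gives Δ = (-1.3484, -0.9663).
Then the next iterate is (p, q)₁ = (1.6516, 2.0337).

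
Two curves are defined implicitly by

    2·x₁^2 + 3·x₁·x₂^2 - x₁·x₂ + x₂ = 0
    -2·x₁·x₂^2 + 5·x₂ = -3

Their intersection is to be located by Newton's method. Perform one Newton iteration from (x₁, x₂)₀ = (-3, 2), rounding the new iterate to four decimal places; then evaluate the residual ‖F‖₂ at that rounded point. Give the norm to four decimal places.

11.2693

At (-3, 2): F = (-10.0000, 37.0000).
Jacobian J = [[4·x₁ + 3·x₂^2 - x₂, 6·x₁·x₂ - x₁ + 1], [-2·x₂^2, -4·x₁·x₂ + 5]].
At the point, J = [[-2.0000, -32.0000], [-8.0000, 29.0000]] (det J = -314.0000).
Solving J·Δ = −F gives Δ = (2.8471, -0.4904).
Then the next iterate is (x₁, x₂)₁ = (-0.1529, 1.5096).
Re-evaluating at (-0.1529, 1.5096): F = (0.741847, 11.244885), so ‖F‖₂ = 11.2693.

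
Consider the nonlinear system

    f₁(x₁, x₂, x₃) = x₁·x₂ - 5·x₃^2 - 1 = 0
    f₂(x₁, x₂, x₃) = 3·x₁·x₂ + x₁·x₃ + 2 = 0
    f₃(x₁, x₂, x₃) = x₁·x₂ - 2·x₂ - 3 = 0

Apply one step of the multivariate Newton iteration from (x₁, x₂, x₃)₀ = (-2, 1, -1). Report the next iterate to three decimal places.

(-14.667, -3.917, 0.083)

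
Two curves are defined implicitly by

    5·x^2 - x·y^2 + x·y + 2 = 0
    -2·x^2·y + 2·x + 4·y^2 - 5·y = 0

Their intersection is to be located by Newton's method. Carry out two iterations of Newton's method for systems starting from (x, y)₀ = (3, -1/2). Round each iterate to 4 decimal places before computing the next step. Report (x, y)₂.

(0.5508, -0.0546)

At (3, -1/2): F = (44.7500, 18.5000).
Jacobian J = [[10·x - y^2 + y, -2·x·y + x], [-4·x·y + 2, -2·x^2 + 8·y - 5]].
At the point, J = [[29.2500, 6.0000], [8.0000, -27.0000]] (det J = -837.7500).
Solving J·Δ = −F gives Δ = (-1.5748, 0.2186).
Then the next iterate is (x, y)₁ = (1.4252, -0.2814).
Round to (1.4252, -0.2814) and repeat: F = (11.642068, 5.717300), J = [[13.891414, 2.227303], [3.604205, -11.313590]].
Δ = (-0.8744, 0.2268), so (x, y)₂ = (0.5508, -0.0546).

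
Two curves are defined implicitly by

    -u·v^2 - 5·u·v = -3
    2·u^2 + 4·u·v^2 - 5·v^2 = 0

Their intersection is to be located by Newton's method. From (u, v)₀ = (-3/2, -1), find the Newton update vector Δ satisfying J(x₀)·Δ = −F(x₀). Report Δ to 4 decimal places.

At (-3/2, -1): F = (-3.0000, -6.5000).
Jacobian J = [[-v^2 - 5·v, -2·u·v - 5·u], [4·u + 4·v^2, 8·u·v - 10·v]].
At the point, J = [[4.0000, 4.5000], [-2.0000, 22.0000]] (det J = 97.0000).
Solving J·Δ = −F gives Δ = (0.3789, 0.3299).

(0.3789, 0.3299)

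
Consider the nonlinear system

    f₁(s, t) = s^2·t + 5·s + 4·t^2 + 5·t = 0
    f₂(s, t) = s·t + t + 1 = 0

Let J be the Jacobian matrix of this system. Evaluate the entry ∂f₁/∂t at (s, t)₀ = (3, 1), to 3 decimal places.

22.000

∂f₁/∂t = s^2 + 8·t + 5.
At (3, 1) this is 22.000.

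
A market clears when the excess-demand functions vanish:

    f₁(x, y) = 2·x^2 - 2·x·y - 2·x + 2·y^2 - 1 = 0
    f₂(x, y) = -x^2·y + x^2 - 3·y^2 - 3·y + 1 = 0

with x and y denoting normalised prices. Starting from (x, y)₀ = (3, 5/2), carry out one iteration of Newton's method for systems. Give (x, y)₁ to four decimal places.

At (3, 5/2): F = (8.5000, -38.7500).
Jacobian J = [[4·x - 2·y - 2, -2·x + 4·y], [-2·x·y + 2·x, -x^2 - 6·y - 3]].
At the point, J = [[5.0000, 4.0000], [-9.0000, -27.0000]] (det J = -99.0000).
Solving J·Δ = −F gives Δ = (-0.7525, -1.1843).
Then the next iterate is (x, y)₁ = (2.2475, 1.3157).

(2.2475, 1.3157)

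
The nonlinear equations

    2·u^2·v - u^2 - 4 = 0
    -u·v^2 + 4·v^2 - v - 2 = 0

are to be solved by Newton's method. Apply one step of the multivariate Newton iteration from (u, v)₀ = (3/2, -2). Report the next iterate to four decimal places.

(0.8292, -0.8470)

At (3/2, -2): F = (-15.2500, 10.0000).
Jacobian J = [[4·u·v - 2·u, 2·u^2], [-v^2, -2·u·v + 8·v - 1]].
At the point, J = [[-15.0000, 4.5000], [-4.0000, -11.0000]] (det J = 183.0000).
Solving J·Δ = −F gives Δ = (-0.6708, 1.1530).
Then the next iterate is (u, v)₁ = (0.8292, -0.8470).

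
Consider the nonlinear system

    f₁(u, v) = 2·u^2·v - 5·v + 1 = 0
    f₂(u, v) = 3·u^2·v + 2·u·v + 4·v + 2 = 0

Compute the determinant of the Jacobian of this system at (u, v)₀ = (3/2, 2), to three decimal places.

J = [[4·u·v, 2·u^2 - 5], [6·u·v + 2·v, 3·u^2 + 2·u + 4]].
At the point, J = [[12.000, -0.500], [22.000, 13.750]].
det J = 176.000.

176.000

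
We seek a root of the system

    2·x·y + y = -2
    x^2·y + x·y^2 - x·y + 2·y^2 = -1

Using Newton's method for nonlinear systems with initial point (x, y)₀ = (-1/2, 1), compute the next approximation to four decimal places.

At (-1/2, 1): F = (2.0000, 3.2500).
Jacobian J = [[2·y, 2·x + 1], [2·x·y + y^2 - y, x^2 + 2·x·y - x + 4·y]].
At the point, J = [[2.0000, 0.0000], [-1.0000, 3.7500]] (det J = 7.5000).
Solving J·Δ = −F gives Δ = (-1.0000, -1.1333).
Then the next iterate is (x, y)₁ = (-1.5000, -0.1333).

(-1.5000, -0.1333)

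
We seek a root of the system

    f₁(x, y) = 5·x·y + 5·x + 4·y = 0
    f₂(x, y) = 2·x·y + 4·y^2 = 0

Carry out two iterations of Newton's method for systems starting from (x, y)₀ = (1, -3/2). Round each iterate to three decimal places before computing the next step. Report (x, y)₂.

(-1.014, -0.007)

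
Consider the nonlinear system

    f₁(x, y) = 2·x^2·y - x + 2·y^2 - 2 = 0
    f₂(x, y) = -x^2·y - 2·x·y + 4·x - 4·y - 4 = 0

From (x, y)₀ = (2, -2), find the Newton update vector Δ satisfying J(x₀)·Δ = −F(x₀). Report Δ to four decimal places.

(-0.7059, 1.3922)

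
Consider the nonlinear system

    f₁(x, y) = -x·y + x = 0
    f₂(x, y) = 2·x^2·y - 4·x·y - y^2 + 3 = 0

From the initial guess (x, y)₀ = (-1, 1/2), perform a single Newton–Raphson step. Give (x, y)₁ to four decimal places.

At (-1, 1/2): F = (-0.5000, 5.7500).
Jacobian J = [[-y + 1, -x], [4·x·y - 4·y, 2·x^2 - 4·x - 2·y]].
At the point, J = [[0.5000, 1.0000], [-4.0000, 5.0000]] (det J = 6.5000).
Solving J·Δ = −F gives Δ = (1.2692, -0.1346).
Then the next iterate is (x, y)₁ = (0.2692, 0.3654).

(0.2692, 0.3654)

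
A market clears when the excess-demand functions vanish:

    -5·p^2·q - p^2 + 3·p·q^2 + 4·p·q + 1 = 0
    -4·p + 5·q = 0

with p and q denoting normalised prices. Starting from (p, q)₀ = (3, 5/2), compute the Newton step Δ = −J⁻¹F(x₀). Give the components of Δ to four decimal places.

(-0.8312, -0.7649)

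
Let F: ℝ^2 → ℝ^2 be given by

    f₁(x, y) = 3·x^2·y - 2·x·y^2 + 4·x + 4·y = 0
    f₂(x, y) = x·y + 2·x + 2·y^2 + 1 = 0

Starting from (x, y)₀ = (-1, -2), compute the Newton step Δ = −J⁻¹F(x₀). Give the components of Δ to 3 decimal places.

At (-1, -2): F = (-10.000, 9.000).
Jacobian J = [[6·x·y - 2·y^2 + 4, 3·x^2 - 4·x·y + 4], [y + 2, x + 4·y]].
At the point, J = [[8.000, -1.000], [0.000, -9.000]] (det J = -72.000).
Solving J·Δ = −F gives Δ = (1.375, 1.000).

(1.375, 1.000)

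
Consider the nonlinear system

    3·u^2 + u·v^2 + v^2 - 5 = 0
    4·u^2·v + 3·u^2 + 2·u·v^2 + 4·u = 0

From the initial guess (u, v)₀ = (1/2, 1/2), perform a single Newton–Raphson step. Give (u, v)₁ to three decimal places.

At (1/2, 1/2): F = (-3.875, 3.500).
Jacobian J = [[6·u + v^2, 2·u·v + 2·v], [8·u·v + 6·u + 2·v^2 + 4, 4·u^2 + 4·u·v]].
At the point, J = [[3.250, 1.500], [9.500, 2.000]] (det J = -7.750).
Solving J·Δ = −F gives Δ = (-1.677, 6.218).
Then the next iterate is (u, v)₁ = (-1.177, 6.718).

(-1.177, 6.718)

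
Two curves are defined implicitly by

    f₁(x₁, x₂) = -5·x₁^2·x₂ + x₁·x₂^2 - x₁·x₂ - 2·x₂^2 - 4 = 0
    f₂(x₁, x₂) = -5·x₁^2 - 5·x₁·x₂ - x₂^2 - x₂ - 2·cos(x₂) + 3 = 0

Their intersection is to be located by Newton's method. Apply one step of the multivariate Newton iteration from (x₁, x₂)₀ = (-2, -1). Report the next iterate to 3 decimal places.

At (-2, -1): F = (10.000, -28.08060).
Jacobian J = [[-10·x₁·x₂ + x₂^2 - x₂, -5·x₁^2 + 2·x₁·x₂ - x₁ - 4·x₂], [-10·x₁ - 5·x₂, -5·x₁ - 2·x₂ + 2·sin(x₂) - 1]].
At the point, J = [[-18.000, -10.000], [25.000, 9.31706]] (det J = 82.29296).
Solving J·Δ = −F gives Δ = (2.280, -3.104).
Then the next iterate is (x₁, x₂)₁ = (0.280, -4.104).

(0.280, -4.104)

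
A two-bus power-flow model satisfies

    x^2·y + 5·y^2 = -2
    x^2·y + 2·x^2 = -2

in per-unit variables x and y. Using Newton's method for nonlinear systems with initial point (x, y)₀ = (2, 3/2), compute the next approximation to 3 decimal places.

At (2, 3/2): F = (19.250, 16.000).
Jacobian J = [[2·x·y, x^2 + 10·y], [2·x·y + 4·x, x^2]].
At the point, J = [[6.000, 19.000], [14.000, 4.000]] (det J = -242.000).
Solving J·Δ = −F gives Δ = (-0.938, -0.717).
Then the next iterate is (x, y)₁ = (1.062, 0.783).

(1.062, 0.783)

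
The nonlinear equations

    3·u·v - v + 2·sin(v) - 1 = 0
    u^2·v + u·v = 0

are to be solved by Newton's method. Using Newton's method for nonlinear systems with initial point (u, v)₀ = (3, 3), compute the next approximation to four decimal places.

At (3, 3): F = (23.282240, 36.0000).
Jacobian J = [[3·v, 3·u + 2·cos(v) - 1], [2·u·v + v, u^2 + u]].
At the point, J = [[9.0000, 6.020015], [21.0000, 12.0000]] (det J = -18.420315).
Solving J·Δ = −F gives Δ = (3.4020, -8.9535).
Then the next iterate is (u, v)₁ = (6.4020, -5.9535).

(6.4020, -5.9535)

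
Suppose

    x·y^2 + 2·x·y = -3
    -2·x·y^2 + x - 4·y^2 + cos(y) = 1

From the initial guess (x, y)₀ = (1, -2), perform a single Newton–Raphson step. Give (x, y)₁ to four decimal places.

(2.8497, -0.5000)

At (1, -2): F = (3.0000, -24.416147).
Jacobian J = [[y^2 + 2·y, 2·x·y + 2·x], [-2·y^2 + 1, -4·x·y - 8·y - sin(y)]].
At the point, J = [[0.0000, -2.0000], [-7.0000, 24.909297]] (det J = -14.0000).
Solving J·Δ = −F gives Δ = (1.8497, 1.5000).
Then the next iterate is (x, y)₁ = (2.8497, -0.5000).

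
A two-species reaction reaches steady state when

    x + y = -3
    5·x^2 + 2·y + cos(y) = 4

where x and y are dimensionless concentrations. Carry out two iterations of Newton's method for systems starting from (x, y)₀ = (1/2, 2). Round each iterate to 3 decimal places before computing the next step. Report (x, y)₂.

At (1/2, 2): F = (5.500, 0.83385).
Jacobian J = [[1, 1], [10·x, -sin(y) + 2]].
At the point, J = [[1.000, 1.000], [5.000, 1.09070]] (det J = -3.90930).
Solving J·Δ = −F gives Δ = (1.321, -6.821).
Then the next iterate is (x, y)₁ = (1.821, -4.821).
Round to (1.821, -4.821) and repeat: F = (0.000, 3.04660), J = [[1.000, 1.000], [18.210, 1.00589]].
Δ = (-0.177, 0.177), so (x, y)₂ = (1.644, -4.644).

(1.644, -4.644)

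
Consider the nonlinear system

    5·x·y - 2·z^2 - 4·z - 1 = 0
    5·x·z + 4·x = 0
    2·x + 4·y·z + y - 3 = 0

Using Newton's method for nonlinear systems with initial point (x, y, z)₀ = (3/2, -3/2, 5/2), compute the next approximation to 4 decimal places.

(0.7888, -0.8173, 0.7646)

At (3/2, -3/2, 5/2): F = (-34.7500, 24.7500, -16.5000).
Jacobian J = [[5·y, 5·x, -4·z - 4], [5·z + 4, 0, 5·x], [2, 4·z + 1, 4·y]].
At the point, J = [[-7.5000, 7.5000, -14.0000], [16.5000, 0.0000, 7.5000], [2.0000, 11.0000, -6.0000]] (det J = -1067.2500).
Solving J·Δ = −F gives Δ = (-0.7112, 0.6827, -1.7354).
Then the next iterate is (x, y, z)₁ = (0.7888, -0.8173, 0.7646).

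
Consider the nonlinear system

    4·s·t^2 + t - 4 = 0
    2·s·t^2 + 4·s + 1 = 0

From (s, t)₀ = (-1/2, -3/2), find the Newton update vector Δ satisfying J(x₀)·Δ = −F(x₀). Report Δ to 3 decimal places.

(-0.223, 1.715)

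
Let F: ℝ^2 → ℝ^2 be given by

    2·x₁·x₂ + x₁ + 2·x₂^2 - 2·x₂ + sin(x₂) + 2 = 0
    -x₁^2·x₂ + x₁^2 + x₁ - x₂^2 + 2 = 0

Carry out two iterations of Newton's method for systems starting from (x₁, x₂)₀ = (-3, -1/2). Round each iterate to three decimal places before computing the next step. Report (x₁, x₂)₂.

(-0.851, 0.146)

At (-3, -1/2): F = (3.02057, 12.250).
Jacobian J = [[2·x₂ + 1, 2·x₁ + 4·x₂ + cos(x₂) - 2], [-2·x₁·x₂ + 2·x₁ + 1, -x₁^2 - 2·x₂]].
At the point, J = [[0.000, -9.12242], [-8.000, -8.000]] (det J = -72.97934).
Solving J·Δ = −F gives Δ = (1.200, 0.331).
Then the next iterate is (x₁, x₂)₁ = (-1.800, -0.169).
Round to (-1.800, -0.169) and repeat: F = (1.03533, 3.95900), J = [[0.662, -5.29025], [-3.20840, -2.902]].
Δ = (0.949, 0.315), so (x₁, x₂)₂ = (-0.851, 0.146).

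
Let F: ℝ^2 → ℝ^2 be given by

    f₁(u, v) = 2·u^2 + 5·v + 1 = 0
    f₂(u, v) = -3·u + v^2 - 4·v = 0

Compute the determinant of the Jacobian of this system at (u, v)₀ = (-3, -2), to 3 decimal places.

111.000

J = [[4·u, 5], [-3, 2·v - 4]].
At the point, J = [[-12.000, 5.000], [-3.000, -8.000]].
det J = 111.000.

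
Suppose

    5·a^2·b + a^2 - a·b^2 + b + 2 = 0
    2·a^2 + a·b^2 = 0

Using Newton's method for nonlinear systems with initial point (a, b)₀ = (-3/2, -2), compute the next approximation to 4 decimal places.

(-0.9942, -1.5814)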